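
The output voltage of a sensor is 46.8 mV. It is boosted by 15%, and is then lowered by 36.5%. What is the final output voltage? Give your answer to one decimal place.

15% increase: 46.8 × 1.15 = 53.82.
After the 36.5% decrease: 53.82 × 0.635 = 34.1757 ≈ 34.2.

34.2 mV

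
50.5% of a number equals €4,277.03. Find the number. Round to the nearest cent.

€8,469.37

€4,277.03 ÷ 0.505 ≈ €8,469.37.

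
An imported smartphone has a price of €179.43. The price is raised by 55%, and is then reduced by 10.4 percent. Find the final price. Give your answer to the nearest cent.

€249.19

Apply the 55% increase: €179.43 × 1.55 = €278.1165.
Apply the 10.4% decrease: €278.1165 × 0.896 = €249.192384 ≈ €249.19.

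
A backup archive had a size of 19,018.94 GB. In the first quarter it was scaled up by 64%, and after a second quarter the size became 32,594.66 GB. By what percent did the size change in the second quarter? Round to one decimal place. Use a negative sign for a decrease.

4.5%

After the first quarter: 19,018.94 × 1.64 = 31191.0616.
Second-quarter multiplier: 32,594.66 ÷ 31191.0616 ≈ 1.045.
That is a change of 4.5%.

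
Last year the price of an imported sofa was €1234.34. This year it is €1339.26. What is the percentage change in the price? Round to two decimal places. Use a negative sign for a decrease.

Change: €1339.26 − €1234.34 = €104.92.
Relative to the original: €104.92 ÷ €1234.34 ≈ 8.50%.

8.50%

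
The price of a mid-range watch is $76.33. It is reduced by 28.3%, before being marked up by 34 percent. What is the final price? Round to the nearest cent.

$73.34

Each change multiplies by a factor: 0.717 × 1.34 = 0.96078.
$76.33 × 0.96078 = $73.3363374 ≈ $73.34.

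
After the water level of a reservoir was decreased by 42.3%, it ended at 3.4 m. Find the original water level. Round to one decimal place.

The overall multiplier applied was 0.577.
So the original water level was 3.4 ÷ 0.577 ≈ 5.9 m.

5.9 m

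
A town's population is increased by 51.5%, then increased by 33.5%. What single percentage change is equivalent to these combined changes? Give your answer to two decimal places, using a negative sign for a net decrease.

The combined multiplier is 1.515 × 1.335 = 2.022525.
That corresponds to an increase of 102.25%.

102.25%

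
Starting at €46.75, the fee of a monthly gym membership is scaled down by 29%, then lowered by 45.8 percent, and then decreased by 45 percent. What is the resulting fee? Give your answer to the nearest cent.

€9.89

After the 29% decrease: €46.75 × 0.71 = €33.1925.
Apply the 45.8% decrease: €33.1925 × 0.542 = €17.990335.
Apply the 45% decrease: €17.990335 × 0.55 = €9.89468425 ≈ €9.89.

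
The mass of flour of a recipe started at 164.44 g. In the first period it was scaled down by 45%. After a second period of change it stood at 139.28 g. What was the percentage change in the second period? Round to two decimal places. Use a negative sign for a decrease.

After the first period: 164.44 × 0.55 = 90.442.
Second-period multiplier: 139.28 ÷ 90.442 ≈ 1.539992.
That is a change of 54.00%.

54.00%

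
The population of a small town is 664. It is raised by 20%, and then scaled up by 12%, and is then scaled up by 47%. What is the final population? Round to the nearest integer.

After the 20% increase: 664 × 1.2 = 796.8.
Apply the 12% increase: 796.8 × 1.12 = 892.416.
After the 47% increase: 892.416 × 1.47 = 1311.85152 ≈ 1312.

1312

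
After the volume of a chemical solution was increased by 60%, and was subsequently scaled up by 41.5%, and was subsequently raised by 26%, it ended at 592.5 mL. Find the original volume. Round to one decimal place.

207.7 mL

The overall multiplier applied was 1.6 × 1.415 × 1.26 = 2.85264.
So the original volume was 592.5 ÷ 2.85264 ≈ 207.7 mL.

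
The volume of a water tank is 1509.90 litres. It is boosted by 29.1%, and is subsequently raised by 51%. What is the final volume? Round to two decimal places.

Each change multiplies by a factor: 1.291 × 1.51 = 1.94941.
1509.90 × 1.94941 = 2943.414159 ≈ 2943.41.

2943.41 litres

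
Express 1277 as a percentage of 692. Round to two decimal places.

1277 ÷ 692 ≈ 184.54%.

184.54%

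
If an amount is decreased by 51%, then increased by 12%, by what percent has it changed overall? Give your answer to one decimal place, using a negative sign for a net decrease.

The combined multiplier is 0.49 × 1.12 = 0.5488.
That corresponds to a decrease of 45.1%.

-45.1%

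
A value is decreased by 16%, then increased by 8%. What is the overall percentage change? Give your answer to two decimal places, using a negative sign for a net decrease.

-9.28%

A 16% decrease multiplies by 0.84.
Then an 8% increase: 0.84 × 1.08 = 0.9072.
Overall factor 0.9072, i.e. -9.28%.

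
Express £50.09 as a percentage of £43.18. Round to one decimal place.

£50.09 ÷ £43.18 ≈ 116.0%.

116.0%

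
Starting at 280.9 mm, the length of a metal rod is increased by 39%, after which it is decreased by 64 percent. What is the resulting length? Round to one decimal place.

140.6 mm

Each change multiplies by a factor: 1.39 × 0.36 = 0.5004.
280.9 × 0.5004 = 140.56236 ≈ 140.6.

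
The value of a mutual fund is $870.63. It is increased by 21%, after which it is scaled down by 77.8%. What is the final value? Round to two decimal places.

$233.87

Each change multiplies by a factor: 1.21 × 0.222 = 0.26862.
$870.63 × 0.26862 = $233.8686306 ≈ $233.87.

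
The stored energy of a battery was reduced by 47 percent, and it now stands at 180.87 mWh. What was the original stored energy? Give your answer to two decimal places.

The overall multiplier applied was 0.53.
So the original stored energy was 180.87 ÷ 0.53 ≈ 341.26 mWh.

341.26 mWh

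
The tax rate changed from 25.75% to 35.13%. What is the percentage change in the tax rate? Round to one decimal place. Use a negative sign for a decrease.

36.4%

The change is 35.13 − 25.75 = 9.38 percentage points.
Relative to the original 25.75%, that is 9.38 ÷ 25.75 ≈ 36.4%.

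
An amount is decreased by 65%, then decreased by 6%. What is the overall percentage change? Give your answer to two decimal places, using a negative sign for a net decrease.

The combined multiplier is 0.35 × 0.94 = 0.329.
That corresponds to a decrease of 67.10%.

-67.10%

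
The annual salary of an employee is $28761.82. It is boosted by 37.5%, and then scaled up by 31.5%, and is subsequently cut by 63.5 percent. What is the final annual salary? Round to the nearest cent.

Apply the 37.5% increase: $28761.82 × 1.375 = $39547.5025.
31.5% increase: $39547.5025 × 1.315 = $52004.9657875.
63.5% decrease: $52004.9657875 × 0.365 = $18981.8125124375 ≈ $18981.81.

$18981.81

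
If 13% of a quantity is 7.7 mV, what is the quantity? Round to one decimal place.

7.7 mV ÷ 0.13 ≈ 59.2 mV.

59.2 mV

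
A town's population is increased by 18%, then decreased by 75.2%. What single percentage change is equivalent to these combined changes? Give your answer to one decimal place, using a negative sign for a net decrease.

The combined multiplier is 1.18 × 0.248 = 0.29264.
That corresponds to a decrease of 70.7%.

-70.7%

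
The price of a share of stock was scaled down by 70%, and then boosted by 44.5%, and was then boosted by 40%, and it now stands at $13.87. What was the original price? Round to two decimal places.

$22.85

Undoing the 40% increase: $13.87 ÷ 1.4 ≈ $9.907143.
Undoing the 44.5% increase: $9.907143 ÷ 1.445 ≈ $6.856154.
Undoing the 70% decrease: $6.856154 ÷ 0.3 ≈ $22.85.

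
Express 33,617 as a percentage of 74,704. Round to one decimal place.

33,617 ÷ 74,704 ≈ 45.0%.

45.0%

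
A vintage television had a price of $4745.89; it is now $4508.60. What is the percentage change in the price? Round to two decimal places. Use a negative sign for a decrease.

-5.00%

Change: $4508.60 − $4745.89 = -$237.29.
Relative to the original: -$237.29 ÷ $4745.89 ≈ -5.00%.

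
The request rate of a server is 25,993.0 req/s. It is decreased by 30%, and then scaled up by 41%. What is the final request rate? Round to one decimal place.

25,655.1 req/s

Each change multiplies by a factor: 0.7 × 1.41 = 0.987.
25,993.0 × 0.987 = 25655.091 ≈ 25,655.1.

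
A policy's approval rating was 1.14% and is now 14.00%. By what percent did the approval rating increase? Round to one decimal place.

The change is 14.00 − 1.14 = 12.86 percentage points.
Relative to the original 1.14%, that is 12.86 ÷ 1.14 ≈ 1128.1%.
So the approval rating rose by 1128.1%.

1128.1%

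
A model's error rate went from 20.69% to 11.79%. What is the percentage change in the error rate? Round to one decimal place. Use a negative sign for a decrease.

-43.0%

The change is 11.79 − 20.69 = -8.90 percentage points.
Relative to the original 20.69%, that is -8.90 ÷ 20.69 ≈ -43.0%.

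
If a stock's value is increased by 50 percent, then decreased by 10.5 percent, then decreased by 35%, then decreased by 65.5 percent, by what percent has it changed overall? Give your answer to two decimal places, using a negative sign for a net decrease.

The combined multiplier is 1.5 × 0.895 × 0.65 × 0.345 = 0.301055625.
That corresponds to a decrease of 69.89%.

-69.89%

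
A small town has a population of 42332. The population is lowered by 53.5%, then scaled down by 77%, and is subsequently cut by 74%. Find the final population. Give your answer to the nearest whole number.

Each change multiplies by a factor: 0.465 × 0.23 × 0.26 = 0.027807.
42332 × 0.027807 = 1177.125924 ≈ 1177.

1177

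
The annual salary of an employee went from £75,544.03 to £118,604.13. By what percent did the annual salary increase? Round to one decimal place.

Change: £118,604.13 − £75,544.03 = £43,060.10.
Relative to the original: £43,060.10 ÷ £75,544.03 ≈ 57.0%.
So the annual salary increased by 57.0%.

57.0%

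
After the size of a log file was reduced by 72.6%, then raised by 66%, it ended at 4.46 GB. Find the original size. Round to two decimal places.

9.81 GB

The overall multiplier applied was 0.274 × 1.66 = 0.45484.
So the original size was 4.46 ÷ 0.45484 ≈ 9.81 GB.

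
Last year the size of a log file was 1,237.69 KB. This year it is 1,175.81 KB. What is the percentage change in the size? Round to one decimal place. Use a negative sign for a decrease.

-5.0%

Change: 1,175.81 − 1,237.69 = -61.88.
Relative to the original: -61.88 ÷ 1,237.69 ≈ -5.0%.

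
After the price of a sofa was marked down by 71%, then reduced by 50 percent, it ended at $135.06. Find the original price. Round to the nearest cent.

Undoing the 50% decrease: $135.06 ÷ 0.5 = $270.12.
Undoing the 71% decrease: $270.12 ÷ 0.29 ≈ $931.45.

$931.45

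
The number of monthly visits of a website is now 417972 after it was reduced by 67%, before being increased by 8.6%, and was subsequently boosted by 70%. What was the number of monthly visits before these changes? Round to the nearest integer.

The overall multiplier applied was 0.33 × 1.086 × 1.7 = 0.609246.
So the original number of monthly visits was 417972 ÷ 0.609246 ≈ 686048.

686048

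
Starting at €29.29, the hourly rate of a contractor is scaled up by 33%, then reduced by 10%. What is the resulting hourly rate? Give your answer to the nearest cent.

33% increase: €29.29 × 1.33 = €38.9557.
Apply the 10% decrease: €38.9557 × 0.9 = €35.06013 ≈ €35.06.

€35.06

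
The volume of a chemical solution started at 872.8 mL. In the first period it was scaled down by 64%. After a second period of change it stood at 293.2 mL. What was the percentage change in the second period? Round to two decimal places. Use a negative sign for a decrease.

-6.69%

After the first period: 872.8 × 0.36 = 314.208.
Second-period multiplier: 293.2 ÷ 314.208 ≈ 0.93314.
That is a change of -6.69%.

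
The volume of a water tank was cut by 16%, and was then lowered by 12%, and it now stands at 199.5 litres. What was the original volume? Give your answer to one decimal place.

269.9 litres

The overall multiplier applied was 0.84 × 0.88 = 0.7392.
So the original volume was 199.5 ÷ 0.7392 ≈ 269.9 litres.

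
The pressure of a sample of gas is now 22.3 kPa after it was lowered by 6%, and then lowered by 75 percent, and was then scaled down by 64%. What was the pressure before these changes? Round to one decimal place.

263.6 kPa

Undoing the 64% decrease: 22.3 ÷ 0.36 ≈ 61.944444.
Undoing the 75% decrease: 61.944444 ÷ 0.25 = 247.777776.
Undoing the 6% decrease: 247.777776 ÷ 0.94 ≈ 263.6 kPa.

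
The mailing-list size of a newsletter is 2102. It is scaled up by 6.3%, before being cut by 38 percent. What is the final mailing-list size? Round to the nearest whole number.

1385

Each change multiplies by a factor: 1.063 × 0.62 = 0.65906.
2102 × 0.65906 = 1385.34412 ≈ 1385.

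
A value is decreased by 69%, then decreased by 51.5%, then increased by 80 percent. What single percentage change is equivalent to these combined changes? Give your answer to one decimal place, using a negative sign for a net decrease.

-72.9%

A 69% decrease multiplies by 0.31.
Then a 51.5% decrease: 0.31 × 0.485 = 0.15035.
Then an 80% increase: 0.15035 × 1.8 = 0.27063.
Overall factor 0.27063, i.e. -72.9%.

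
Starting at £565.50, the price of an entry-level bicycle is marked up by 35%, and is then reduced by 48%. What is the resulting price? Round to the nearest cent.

£396.98

Each change multiplies by a factor: 1.35 × 0.52 = 0.702.
£565.50 × 0.702 = £396.981 ≈ £396.98.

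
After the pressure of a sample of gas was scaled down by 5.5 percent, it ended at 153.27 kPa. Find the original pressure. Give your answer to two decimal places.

The overall multiplier applied was 0.945.
So the original pressure was 153.27 ÷ 0.945 ≈ 162.19 kPa.

162.19 kPa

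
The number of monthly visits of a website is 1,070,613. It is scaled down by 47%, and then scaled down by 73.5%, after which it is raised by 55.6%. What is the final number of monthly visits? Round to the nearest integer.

233,972

47% decrease: 1,070,613 × 0.53 = 567424.89.
After the 73.5% decrease: 567424.89 × 0.265 = 150367.59585.
55.6% increase: 150367.59585 × 1.556 = 233971.9791426 ≈ 233,972.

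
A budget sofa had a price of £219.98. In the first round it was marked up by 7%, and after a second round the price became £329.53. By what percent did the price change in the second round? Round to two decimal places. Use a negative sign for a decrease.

40.00%

After the first round: £219.98 × 1.07 = £235.3786.
Second-round multiplier: £329.53 ÷ £235.3786 ≈ 1.4.
That is a change of 40.00%.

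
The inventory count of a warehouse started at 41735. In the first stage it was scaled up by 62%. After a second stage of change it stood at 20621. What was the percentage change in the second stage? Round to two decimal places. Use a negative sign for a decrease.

After the first stage: 41735 × 1.62 = 67610.7.
Second-stage multiplier: 20621 ÷ 67610.7 ≈ 0.304996.
That is a change of -69.50%.

-69.50%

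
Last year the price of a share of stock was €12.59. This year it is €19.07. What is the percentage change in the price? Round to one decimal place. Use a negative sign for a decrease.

Change: €19.07 − €12.59 = €6.48.
Relative to the original: €6.48 ÷ €12.59 ≈ 51.5%.

51.5%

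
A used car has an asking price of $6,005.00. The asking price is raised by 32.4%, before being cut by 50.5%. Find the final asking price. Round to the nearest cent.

Each change multiplies by a factor: 1.324 × 0.495 = 0.65538.
$6,005.00 × 0.65538 = $3935.5569 ≈ $3,935.56.

$3,935.56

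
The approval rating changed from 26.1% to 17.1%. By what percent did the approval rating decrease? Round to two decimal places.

The change is 17.1 − 26.1 = -9.0 percentage points.
Relative to the original 26.1%, that is -9.0 ÷ 26.1 ≈ -34.48%.
So the approval rating fell by 34.48%.

34.48%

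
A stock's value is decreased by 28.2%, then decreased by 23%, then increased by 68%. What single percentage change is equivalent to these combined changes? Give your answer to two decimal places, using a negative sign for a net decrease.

A 28.2% decrease multiplies by 0.718.
Then a 23% decrease: 0.718 × 0.77 = 0.55286.
Then a 68% increase: 0.55286 × 1.68 = 0.9288048.
Overall factor 0.9288048, i.e. -7.12%.

-7.12%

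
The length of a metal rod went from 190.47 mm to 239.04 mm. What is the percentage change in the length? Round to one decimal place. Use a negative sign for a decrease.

Change: 239.04 − 190.47 = 48.57.
Relative to the original: 48.57 ÷ 190.47 ≈ 25.5%.

25.5%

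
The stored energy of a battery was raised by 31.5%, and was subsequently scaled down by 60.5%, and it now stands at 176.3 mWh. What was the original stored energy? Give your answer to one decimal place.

339.4 mWh

Undoing the 60.5% decrease: 176.3 ÷ 0.395 ≈ 446.329114.
Undoing the 31.5% increase: 446.329114 ÷ 1.315 ≈ 339.4 mWh.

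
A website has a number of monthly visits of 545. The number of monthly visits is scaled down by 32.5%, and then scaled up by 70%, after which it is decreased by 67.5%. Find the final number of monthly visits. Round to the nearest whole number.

203

After the 32.5% decrease: 545 × 0.675 = 367.875.
After the 70% increase: 367.875 × 1.7 = 625.3875.
Apply the 67.5% decrease: 625.3875 × 0.325 = 203.2509375 ≈ 203.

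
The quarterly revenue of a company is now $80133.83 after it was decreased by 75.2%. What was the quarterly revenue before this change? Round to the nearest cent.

$323120.28

The overall multiplier applied was 0.248.
So the original quarterly revenue was $80133.83 ÷ 0.248 ≈ $323120.28.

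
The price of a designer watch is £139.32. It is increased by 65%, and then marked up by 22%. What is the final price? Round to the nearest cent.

65% increase: £139.32 × 1.65 = £229.878.
After the 22% increase: £229.878 × 1.22 = £280.45116 ≈ £280.45.

£280.45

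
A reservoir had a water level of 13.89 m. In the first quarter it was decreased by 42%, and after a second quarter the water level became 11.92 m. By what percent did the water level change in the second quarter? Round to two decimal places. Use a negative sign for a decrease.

47.96%

After the first quarter: 13.89 × 0.58 = 8.0562.
Second-quarter multiplier: 11.92 ÷ 8.0562 ≈ 1.479606.
That is a change of 47.96%.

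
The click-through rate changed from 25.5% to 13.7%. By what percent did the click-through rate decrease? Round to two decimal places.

46.27%

The change is 13.7 − 25.5 = -11.8 percentage points.
Relative to the original 25.5%, that is -11.8 ÷ 25.5 ≈ -46.27%.
So the click-through rate fell by 46.27%.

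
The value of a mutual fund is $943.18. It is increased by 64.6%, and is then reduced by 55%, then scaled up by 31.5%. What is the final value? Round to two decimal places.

$918.68

Apply the 64.6% increase: $943.18 × 1.646 = $1552.47428.
After the 55% decrease: $1552.47428 × 0.45 = $698.613426.
Apply the 31.5% increase: $698.613426 × 1.315 = $918.67665519 ≈ $918.68.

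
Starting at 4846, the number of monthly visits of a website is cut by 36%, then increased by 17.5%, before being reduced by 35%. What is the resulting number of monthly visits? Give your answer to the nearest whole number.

Each change multiplies by a factor: 0.64 × 1.175 × 0.65 = 0.4888.
4846 × 0.4888 = 2368.7248 ≈ 2369.

2369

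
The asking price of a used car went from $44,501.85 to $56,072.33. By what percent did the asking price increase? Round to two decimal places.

26.00%

Change: $56,072.33 − $44,501.85 = $11,570.48.
Relative to the original: $11,570.48 ÷ $44,501.85 ≈ 26.00%.
So the asking price increased by 26.00%.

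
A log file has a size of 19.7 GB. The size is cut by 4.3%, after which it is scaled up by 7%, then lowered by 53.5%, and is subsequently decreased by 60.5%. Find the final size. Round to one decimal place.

3.7 GB

After the 4.3% decrease: 19.7 × 0.957 = 18.8529.
After the 7% increase: 18.8529 × 1.07 = 20.172603.
Apply the 53.5% decrease: 20.172603 × 0.465 = 9.380260395.
After the 60.5% decrease: 9.380260395 × 0.395 = 3.705202856025 ≈ 3.7.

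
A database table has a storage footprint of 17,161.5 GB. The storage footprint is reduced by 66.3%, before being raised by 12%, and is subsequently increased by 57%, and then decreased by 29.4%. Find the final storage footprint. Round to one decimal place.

Each change multiplies by a factor: 0.337 × 1.12 × 1.57 × 0.706 = 0.4183620448.
17,161.5 × 0.4183620448 = 7179.7202318352 ≈ 7,179.7.

7,179.7 GB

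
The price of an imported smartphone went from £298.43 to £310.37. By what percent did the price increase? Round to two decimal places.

Change: £310.37 − £298.43 = £11.94.
Relative to the original: £11.94 ÷ £298.43 ≈ 4.00%.
So the price increased by 4.00%.

4.00%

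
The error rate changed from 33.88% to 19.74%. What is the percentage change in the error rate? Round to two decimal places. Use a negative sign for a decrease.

-41.74%

The change is 19.74 − 33.88 = -14.14 percentage points.
Relative to the original 33.88%, that is -14.14 ÷ 33.88 ≈ -41.74%.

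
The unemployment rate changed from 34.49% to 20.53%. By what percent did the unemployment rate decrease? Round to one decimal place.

40.5%

The change is 20.53 − 34.49 = -13.96 percentage points.
Relative to the original 34.49%, that is -13.96 ÷ 34.49 ≈ -40.5%.
So the unemployment rate fell by 40.5%.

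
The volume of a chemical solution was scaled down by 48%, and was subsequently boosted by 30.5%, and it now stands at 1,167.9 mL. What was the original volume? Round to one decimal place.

1,721.0 mL

The overall multiplier applied was 0.52 × 1.305 = 0.6786.
So the original volume was 1,167.9 ÷ 0.6786 ≈ 1,721.0 mL.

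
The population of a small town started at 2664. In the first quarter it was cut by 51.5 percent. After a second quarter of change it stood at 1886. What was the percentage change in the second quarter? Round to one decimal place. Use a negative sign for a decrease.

After the first quarter: 2664 × 0.485 = 1292.04.
Second-quarter multiplier: 1886 ÷ 1292.04 ≈ 1.45971.
That is a change of 46.0%.

46.0%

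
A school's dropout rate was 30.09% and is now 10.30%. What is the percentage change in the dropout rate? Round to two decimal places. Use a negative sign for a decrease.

-65.77%

The change is 10.30 − 30.09 = -19.79 percentage points.
Relative to the original 30.09%, that is -19.79 ÷ 30.09 ≈ -65.77%.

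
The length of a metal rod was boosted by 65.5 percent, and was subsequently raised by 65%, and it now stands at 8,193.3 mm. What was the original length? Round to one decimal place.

Undoing the 65% increase: 8,193.3 ÷ 1.65 ≈ 4965.636364.
Undoing the 65.5% increase: 4965.636364 ÷ 1.655 ≈ 3,000.4 mm.

3,000.4 mm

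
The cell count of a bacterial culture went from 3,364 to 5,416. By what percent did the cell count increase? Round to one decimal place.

61.0%

Change: 5,416 − 3,364 = 2,052.
Relative to the original: 2,052 ÷ 3,364 ≈ 61.0%.
So the cell count increased by 61.0%.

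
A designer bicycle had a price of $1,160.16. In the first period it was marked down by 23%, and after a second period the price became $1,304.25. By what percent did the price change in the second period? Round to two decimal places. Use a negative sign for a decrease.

After the first period: $1,160.16 × 0.77 = $893.3232.
Second-period multiplier: $1,304.25 ÷ $893.3232 ≈ 1.459998.
That is a change of 46.00%.

46.00%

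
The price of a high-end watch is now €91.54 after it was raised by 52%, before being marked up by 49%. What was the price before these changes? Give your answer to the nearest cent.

Undoing the 49% increase: €91.54 ÷ 1.49 ≈ €61.436242.
Undoing the 52% increase: €61.436242 ÷ 1.52 ≈ €40.42.

€40.42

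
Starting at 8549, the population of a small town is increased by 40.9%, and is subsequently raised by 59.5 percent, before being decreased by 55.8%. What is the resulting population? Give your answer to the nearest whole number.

8492

After the 40.9% increase: 8549 × 1.409 = 12045.541.
Apply the 59.5% increase: 12045.541 × 1.595 = 19212.637895.
Apply the 55.8% decrease: 19212.637895 × 0.442 = 8491.98594959 ≈ 8492.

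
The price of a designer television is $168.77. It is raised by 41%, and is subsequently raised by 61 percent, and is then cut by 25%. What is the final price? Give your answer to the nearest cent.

Each change multiplies by a factor: 1.41 × 1.61 × 0.75 = 1.702575.
$168.77 × 1.702575 = $287.34358275 ≈ $287.34.

$287.34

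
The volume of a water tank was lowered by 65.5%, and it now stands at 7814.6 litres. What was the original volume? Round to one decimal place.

22651.0 litres

The overall multiplier applied was 0.345.
So the original volume was 7814.6 ÷ 0.345 ≈ 22651.0 litres.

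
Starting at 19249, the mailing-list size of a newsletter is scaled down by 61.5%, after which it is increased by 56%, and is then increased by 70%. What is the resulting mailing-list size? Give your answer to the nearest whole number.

19654

Each change multiplies by a factor: 0.385 × 1.56 × 1.7 = 1.02102.
19249 × 1.02102 = 19653.61398 ≈ 19654.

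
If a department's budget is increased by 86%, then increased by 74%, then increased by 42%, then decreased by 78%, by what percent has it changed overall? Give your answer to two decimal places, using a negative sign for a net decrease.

1.11%

An 86% increase multiplies by 1.86.
Then a 74% increase: 1.86 × 1.74 = 3.2364.
Then a 42% increase: 3.2364 × 1.42 = 4.595688.
Then a 78% decrease: 4.595688 × 0.22 = 1.01105136.
Overall factor 1.01105136, i.e. 1.11%.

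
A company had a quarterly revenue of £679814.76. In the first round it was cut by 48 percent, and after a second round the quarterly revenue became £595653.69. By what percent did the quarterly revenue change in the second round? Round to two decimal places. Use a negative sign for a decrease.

68.50%

After the first round: £679814.76 × 0.52 = £353503.6752.
Second-round multiplier: £595653.69 ÷ £353503.6752 ≈ 1.685.
That is a change of 68.50%.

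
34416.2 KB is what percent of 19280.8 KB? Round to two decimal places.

178.50%

34416.2 KB ÷ 19280.8 KB ≈ 178.50%.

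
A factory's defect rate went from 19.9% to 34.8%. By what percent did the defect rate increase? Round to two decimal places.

The change is 34.8 − 19.9 = 14.9 percentage points.
Relative to the original 19.9%, that is 14.9 ÷ 19.9 ≈ 74.87%.
So the defect rate rose by 74.87%.

74.87%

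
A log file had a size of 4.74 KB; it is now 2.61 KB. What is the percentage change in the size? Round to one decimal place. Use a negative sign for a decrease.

-44.9%

Change: 2.61 − 4.74 = -2.13.
Relative to the original: -2.13 ÷ 4.74 ≈ -44.9%.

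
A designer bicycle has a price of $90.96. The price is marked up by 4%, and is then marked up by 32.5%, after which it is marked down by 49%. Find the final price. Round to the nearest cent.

4% increase: $90.96 × 1.04 = $94.5984.
Apply the 32.5% increase: $94.5984 × 1.325 = $125.34288.
Apply the 49% decrease: $125.34288 × 0.51 = $63.9248688 ≈ $63.92.

$63.92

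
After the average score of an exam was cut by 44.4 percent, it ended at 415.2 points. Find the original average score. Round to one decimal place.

The overall multiplier applied was 0.556.
So the original average score was 415.2 ÷ 0.556 ≈ 746.8 points.

746.8 points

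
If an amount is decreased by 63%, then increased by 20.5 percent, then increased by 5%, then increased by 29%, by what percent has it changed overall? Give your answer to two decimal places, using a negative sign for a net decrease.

-39.61%

A 63% decrease multiplies by 0.37.
Then a 20.5% increase: 0.37 × 1.205 = 0.44585.
Then a 5% increase: 0.44585 × 1.05 = 0.4681425.
Then a 29% increase: 0.4681425 × 1.29 = 0.603903825.
Overall factor 0.603903825, i.e. -39.61%.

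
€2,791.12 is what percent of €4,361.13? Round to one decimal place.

64.0%

€2,791.12 ÷ €4,361.13 ≈ 64.0%.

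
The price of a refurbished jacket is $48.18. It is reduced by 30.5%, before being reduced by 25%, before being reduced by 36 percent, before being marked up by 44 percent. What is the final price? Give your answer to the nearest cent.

After the 30.5% decrease: $48.18 × 0.695 = $33.4851.
25% decrease: $33.4851 × 0.75 = $25.113825.
36% decrease: $25.113825 × 0.64 = $16.072848.
After the 44% increase: $16.072848 × 1.44 = $23.14490112 ≈ $23.14.

$23.14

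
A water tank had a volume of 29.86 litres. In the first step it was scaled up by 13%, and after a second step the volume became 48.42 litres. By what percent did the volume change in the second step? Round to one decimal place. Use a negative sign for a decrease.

43.5%

After the first step: 29.86 × 1.13 = 33.7418.
Second-step multiplier: 48.42 ÷ 33.7418 ≈ 1.43502.
That is a change of 43.5%.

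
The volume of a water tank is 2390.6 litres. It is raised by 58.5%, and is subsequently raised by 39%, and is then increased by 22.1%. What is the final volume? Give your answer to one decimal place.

Apply the 58.5% increase: 2390.6 × 1.585 = 3789.101.
39% increase: 3789.101 × 1.39 = 5266.85039.
22.1% increase: 5266.85039 × 1.221 = 6430.82432619 ≈ 6430.8.

6430.8 litres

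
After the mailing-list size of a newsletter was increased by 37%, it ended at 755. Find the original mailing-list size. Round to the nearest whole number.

551

The overall multiplier applied was 1.37.
So the original mailing-list size was 755 ÷ 1.37 ≈ 551.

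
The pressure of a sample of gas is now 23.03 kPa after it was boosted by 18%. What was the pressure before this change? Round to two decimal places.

The overall multiplier applied was 1.18.
So the original pressure was 23.03 ÷ 1.18 ≈ 19.52 kPa.

19.52 kPa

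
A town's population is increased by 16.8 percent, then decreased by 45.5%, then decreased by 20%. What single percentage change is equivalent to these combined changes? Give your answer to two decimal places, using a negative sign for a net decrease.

A 16.8% increase multiplies by 1.168.
Then a 45.5% decrease: 1.168 × 0.545 = 0.63656.
Then a 20% decrease: 0.63656 × 0.8 = 0.509248.
Overall factor 0.509248, i.e. -49.08%.

-49.08%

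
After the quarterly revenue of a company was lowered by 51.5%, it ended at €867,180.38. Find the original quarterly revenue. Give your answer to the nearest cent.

€1,788,000.78

The overall multiplier applied was 0.485.
So the original quarterly revenue was €867,180.38 ÷ 0.485 ≈ €1,788,000.78.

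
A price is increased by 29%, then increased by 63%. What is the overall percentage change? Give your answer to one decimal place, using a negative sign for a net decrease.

110.3%

A 29% increase multiplies by 1.29.
Then a 63% increase: 1.29 × 1.63 = 2.1027.
Overall factor 2.1027, i.e. 110.3%.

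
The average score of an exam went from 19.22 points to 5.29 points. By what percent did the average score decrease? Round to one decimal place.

Change: 5.29 − 19.22 = -13.93.
Relative to the original: -13.93 ÷ 19.22 ≈ -72.5%.
So the average score decreased by 72.5%.

72.5%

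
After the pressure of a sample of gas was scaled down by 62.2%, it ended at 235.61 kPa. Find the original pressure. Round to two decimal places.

The overall multiplier applied was 0.378.
So the original pressure was 235.61 ÷ 0.378 ≈ 623.31 kPa.

623.31 kPa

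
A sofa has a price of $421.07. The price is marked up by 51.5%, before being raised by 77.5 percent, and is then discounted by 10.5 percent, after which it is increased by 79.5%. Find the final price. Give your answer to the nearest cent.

Each change multiplies by a factor: 1.515 × 1.775 × 0.895 × 1.795 = 4.320146540625.
$421.07 × 4.320146540625 = $1819.08410386096875 ≈ $1819.08.

$1819.08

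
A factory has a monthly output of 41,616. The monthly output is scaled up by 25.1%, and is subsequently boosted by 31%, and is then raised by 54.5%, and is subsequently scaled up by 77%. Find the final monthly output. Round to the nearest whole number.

186,505

Each change multiplies by a factor: 1.251 × 1.31 × 1.545 × 1.77 = 4.4815717665.
41,616 × 4.4815717665 = 186505.090634664 ≈ 186,505.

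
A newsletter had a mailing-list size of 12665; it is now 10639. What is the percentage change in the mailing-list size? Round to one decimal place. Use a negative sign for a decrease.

Change: 10639 − 12665 = -2026.
Relative to the original: -2026 ÷ 12665 ≈ -16.0%.

-16.0%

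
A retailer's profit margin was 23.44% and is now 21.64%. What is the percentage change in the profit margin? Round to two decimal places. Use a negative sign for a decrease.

The change is 21.64 − 23.44 = -1.80 percentage points.
Relative to the original 23.44%, that is -1.80 ÷ 23.44 ≈ -7.68%.

-7.68%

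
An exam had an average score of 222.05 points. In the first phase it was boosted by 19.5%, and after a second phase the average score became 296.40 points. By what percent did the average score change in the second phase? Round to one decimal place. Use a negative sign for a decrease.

After the first phase: 222.05 × 1.195 = 265.34975.
Second-phase multiplier: 296.40 ÷ 265.34975 ≈ 1.11702.
That is a change of 11.7%.

11.7%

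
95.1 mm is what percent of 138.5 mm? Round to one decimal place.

95.1 mm ÷ 138.5 mm ≈ 68.7%.

68.7%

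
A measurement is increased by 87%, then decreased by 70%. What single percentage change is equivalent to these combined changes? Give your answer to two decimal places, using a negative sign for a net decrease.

An 87% increase multiplies by 1.87.
Then a 70% decrease: 1.87 × 0.3 = 0.561.
Overall factor 0.561, i.e. -43.90%.

-43.90%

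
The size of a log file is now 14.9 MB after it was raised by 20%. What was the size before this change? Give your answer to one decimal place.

The overall multiplier applied was 1.2.
So the original size was 14.9 ÷ 1.2 ≈ 12.4 MB.

12.4 MB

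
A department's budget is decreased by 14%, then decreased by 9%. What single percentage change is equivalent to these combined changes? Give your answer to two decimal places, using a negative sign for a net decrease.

-21.74%

A 14% decrease multiplies by 0.86.
Then a 9% decrease: 0.86 × 0.91 = 0.7826.
Overall factor 0.7826, i.e. -21.74%.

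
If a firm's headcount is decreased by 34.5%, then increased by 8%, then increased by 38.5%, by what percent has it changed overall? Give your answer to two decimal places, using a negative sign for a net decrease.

-2.03%

A 34.5% decrease multiplies by 0.655.
Then an 8% increase: 0.655 × 1.08 = 0.7074.
Then a 38.5% increase: 0.7074 × 1.385 = 0.979749.
Overall factor 0.979749, i.e. -2.03%.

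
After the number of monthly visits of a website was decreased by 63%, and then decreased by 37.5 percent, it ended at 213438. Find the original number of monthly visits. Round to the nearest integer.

Undoing the 37.5% decrease: 213438 ÷ 0.625 = 341500.8.
Undoing the 63% decrease: 341500.8 ÷ 0.37 ≈ 922975.

922975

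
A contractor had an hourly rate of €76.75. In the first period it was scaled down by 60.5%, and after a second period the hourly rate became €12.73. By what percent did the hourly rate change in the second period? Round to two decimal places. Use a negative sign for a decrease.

-58.01%

After the first period: €76.75 × 0.395 = €30.31625.
Second-period multiplier: €12.73 ÷ €30.31625 ≈ 0.419907.
That is a change of -58.01%.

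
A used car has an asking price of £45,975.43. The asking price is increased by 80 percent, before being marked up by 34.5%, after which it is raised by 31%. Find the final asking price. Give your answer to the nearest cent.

After the 80% increase: £45,975.43 × 1.8 = £82755.774.
34.5% increase: £82755.774 × 1.345 = £111306.51603.
Apply the 31% increase: £111306.51603 × 1.31 = £145811.5359993 ≈ £145,811.54.

£145,811.54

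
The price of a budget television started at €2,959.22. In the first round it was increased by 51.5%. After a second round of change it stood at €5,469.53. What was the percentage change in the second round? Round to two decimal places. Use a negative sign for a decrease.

After the first round: €2,959.22 × 1.515 = €4483.2183.
Second-round multiplier: €5,469.53 ÷ €4483.2183 ≈ 1.220001.
That is a change of 22.00%.

22.00%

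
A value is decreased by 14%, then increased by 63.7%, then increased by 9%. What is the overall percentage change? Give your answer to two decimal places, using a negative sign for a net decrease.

53.45%

A 14% decrease multiplies by 0.86.
Then a 63.7% increase: 0.86 × 1.637 = 1.40782.
Then a 9% increase: 1.40782 × 1.09 = 1.5345238.
Overall factor 1.5345238, i.e. 53.45%.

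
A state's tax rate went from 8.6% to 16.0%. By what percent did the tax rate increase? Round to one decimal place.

The change is 16.0 − 8.6 = 7.4 percentage points.
Relative to the original 8.6%, that is 7.4 ÷ 8.6 ≈ 86.0%.
So the tax rate rose by 86.0%.

86.0%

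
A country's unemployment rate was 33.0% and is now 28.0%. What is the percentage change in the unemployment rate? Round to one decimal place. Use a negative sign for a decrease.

-15.2%

The change is 28.0 − 33.0 = -5.0 percentage points.
Relative to the original 33.0%, that is -5.0 ÷ 33.0 ≈ -15.2%.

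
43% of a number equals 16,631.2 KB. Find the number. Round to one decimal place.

16,631.2 KB ÷ 0.43 ≈ 38,677.2 KB.

38,677.2 KB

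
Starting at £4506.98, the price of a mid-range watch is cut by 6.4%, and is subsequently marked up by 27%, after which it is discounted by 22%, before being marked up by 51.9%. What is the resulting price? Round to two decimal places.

£6347.72

Each change multiplies by a factor: 0.936 × 1.27 × 0.78 × 1.519 = 1.4084192304.
£4506.98 × 1.4084192304 = £6347.717303028192 ≈ £6347.72.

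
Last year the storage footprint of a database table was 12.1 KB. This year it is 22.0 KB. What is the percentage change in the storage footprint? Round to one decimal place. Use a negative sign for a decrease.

Change: 22.0 − 12.1 = 9.9.
Relative to the original: 9.9 ÷ 12.1 ≈ 81.8%.

81.8%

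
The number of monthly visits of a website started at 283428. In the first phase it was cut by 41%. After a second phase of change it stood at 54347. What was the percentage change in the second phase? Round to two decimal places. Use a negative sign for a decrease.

-67.50%

After the first phase: 283428 × 0.59 = 167222.52.
Second-phase multiplier: 54347 ÷ 167222.52 ≈ 0.324998.
That is a change of -67.50%.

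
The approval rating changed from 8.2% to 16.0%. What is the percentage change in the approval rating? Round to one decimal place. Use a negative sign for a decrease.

The change is 16.0 − 8.2 = 7.8 percentage points.
Relative to the original 8.2%, that is 7.8 ÷ 8.2 ≈ 95.1%.

95.1%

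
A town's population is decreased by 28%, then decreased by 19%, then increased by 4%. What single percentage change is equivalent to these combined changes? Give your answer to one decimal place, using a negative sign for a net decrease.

-39.3%

A 28% decrease multiplies by 0.72.
Then a 19% decrease: 0.72 × 0.81 = 0.5832.
Then a 4% increase: 0.5832 × 1.04 = 0.606528.
Overall factor 0.606528, i.e. -39.3%.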